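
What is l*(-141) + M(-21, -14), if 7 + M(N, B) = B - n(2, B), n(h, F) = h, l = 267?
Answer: -37670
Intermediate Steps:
M(N, B) = -9 + B (M(N, B) = -7 + (B - 1*2) = -7 + (B - 2) = -7 + (-2 + B) = -9 + B)
l*(-141) + M(-21, -14) = 267*(-141) + (-9 - 14) = -37647 - 23 = -37670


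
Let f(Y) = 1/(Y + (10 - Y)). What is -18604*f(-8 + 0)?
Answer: -9302/5 ≈ -1860.4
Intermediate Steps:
f(Y) = 1/10
-18604*f(-8 + 0) = -18604*1/10 = -9302/5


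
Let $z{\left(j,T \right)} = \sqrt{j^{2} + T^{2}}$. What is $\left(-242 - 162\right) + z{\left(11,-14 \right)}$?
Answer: $-404 + \sqrt{317} \approx -386.2$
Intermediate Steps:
$z{\left(j,T \right)} = \sqrt{T^{2} + j^{2}}$
$\left(-242 - 162\right) + z{\left(11,-14 \right)} = \left(-242 - 162\right) + \sqrt{\left(-14\right)^{2} + 11^{2}} = -404 + \sqrt{196 + 121} = -404 + \sqrt{317}$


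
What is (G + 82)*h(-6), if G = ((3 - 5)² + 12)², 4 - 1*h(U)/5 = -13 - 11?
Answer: 47320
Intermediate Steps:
h(U) = 140 (h(U) = 20 - 5*(-13 - 11) = 20 - 5*(-24) = 20 + 120 = 140)
G = 256 (G = ((-2)² + 12)² = (4 + 12)² = 16² = 256)
(G + 82)*h(-6) = (256 + 82)*140 = 338*140 = 47320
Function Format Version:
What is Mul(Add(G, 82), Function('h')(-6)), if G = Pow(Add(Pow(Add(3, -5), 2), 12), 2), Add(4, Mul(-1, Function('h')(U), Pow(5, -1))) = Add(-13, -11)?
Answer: 47320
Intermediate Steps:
Function('h')(U) = 140 (Function('h')(U) = Add(20, Mul(-5, Add(-13, -11))) = Add(20, Mul(-5, -24)) = Add(20, 120) = 140)
G = 256 (G = Pow(Add(Pow(-2, 2), 12), 2) = Pow(Add(4, 12), 2) = Pow(16, 2) = 256)
Mul(Add(G, 82), Function('h')(-6)) = Mul(Add(256, 82), 140) = Mul(338, 140) = 47320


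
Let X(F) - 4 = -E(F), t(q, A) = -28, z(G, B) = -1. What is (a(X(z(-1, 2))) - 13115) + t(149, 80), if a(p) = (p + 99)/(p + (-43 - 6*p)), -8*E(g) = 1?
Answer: -6690612/509 ≈ -13145.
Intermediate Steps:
E(g) = -⅛ (E(g) = -⅛*1 = -⅛)
X(F) = 33/8 (X(F) = 4 - 1*(-⅛) = 4 + ⅛ = 33/8)
a(p) = (99 + p)/(-43 - 5*p) (a(p) = (99 + p)/(p + (-43 - 6*p)) = (99 + p)/(-43 - 5*p))
(a(X(z(-1, 2))) - 13115) + t(149, 80) = ((-99 - 1*33/8)/(43 + 5*(33/8)) - 13115) - 28 = ((-99 - 33/8)/(43 + 165/8) - 13115) - 28 = (-825/8/(509/8) - 13115) - 28 = ((8/509)*(-825/8) - 13115) - 28 = (-825/509 - 13115) - 28 = -6676360/509 - 28 = -6690612/509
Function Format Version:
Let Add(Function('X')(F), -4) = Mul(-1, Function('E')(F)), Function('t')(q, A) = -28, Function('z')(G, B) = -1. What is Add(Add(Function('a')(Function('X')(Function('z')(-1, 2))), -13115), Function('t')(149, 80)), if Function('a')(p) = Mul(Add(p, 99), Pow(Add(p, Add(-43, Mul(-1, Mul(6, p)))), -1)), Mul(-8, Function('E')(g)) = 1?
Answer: Rational(-6690612, 509) ≈ -13145.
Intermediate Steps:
Function('E')(g) = Rational(-1, 8) (Function('E')(g) = Mul(Rational(-1, 8), 1) = Rational(-1, 8))
Function('X')(F) = Rational(33, 8) (Function('X')(F) = Add(4, Mul(-1, Rational(-1, 8))) = Add(4, Rational(1, 8)) = Rational(33, 8))
Function('a')(p) = Mul(Pow(Add(-43, Mul(-5, p)), -1), Add(99, p)) (Function('a')(p) = Mul(Add(99, p), Pow(Add(p, Add(-43, Mul(-6, p))), -1)) = Mul(Add(99, p), Pow(Add(-43, Mul(-5, p)), -1)) = Mul(Pow(Add(-43, Mul(-5, p)), -1), Add(99, p)))
Add(Add(Function('a')(Function('X')(Function('z')(-1, 2))), -13115), Function('t')(149, 80)) = Add(Add(Mul(Pow(Add(43, Mul(5, Rational(33, 8))), -1), Add(-99, Mul(-1, Rational(33, 8)))), -13115), -28) = Add(Add(Mul(Pow(Add(43, Rational(165, 8)), -1), Add(-99, Rational(-33, 8))), -13115), -28) = Add(Add(Mul(Pow(Rational(509, 8), -1), Rational(-825, 8)), -13115), -28) = Add(Add(Mul(Rational(8, 509), Rational(-825, 8)), -13115), -28) = Add(Add(Rational(-825, 509), -13115), -28) = Add(Rational(-6676360, 509), -28) = Rational(-6690612, 509)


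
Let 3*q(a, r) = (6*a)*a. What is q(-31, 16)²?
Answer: 3694084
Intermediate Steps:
q(a, r) = 2*a² (q(a, r) = ((6*a)*a)/3 = (6*a²)/3 = 2*a²)
q(-31, 16)² = (2*(-31)²)² = (2*961)² = 1922² = 3694084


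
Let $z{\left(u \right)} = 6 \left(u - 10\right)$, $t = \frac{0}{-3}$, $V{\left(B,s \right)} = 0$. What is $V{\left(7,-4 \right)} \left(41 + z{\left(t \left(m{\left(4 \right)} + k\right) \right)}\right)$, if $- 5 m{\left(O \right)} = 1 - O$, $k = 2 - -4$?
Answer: $0$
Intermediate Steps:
$k = 6$ ($k = 2 + 4 = 6$)
$m{\left(O \right)} = - \frac{1}{5} + \frac{O}{5}$ ($m{\left(O \right)} = - \frac{1 - O}{5} = - \frac{1}{5} + \frac{O}{5}$)
$t = 0$ ($t = 0 \left(- \frac{1}{3}\right) = 0$)
$z{\left(u \right)} = -60 + 6 u$ ($z{\left(u \right)} = 6 \left(-10 + u\right) = -60 + 6 u$)
$V{\left(7,-4 \right)} \left(41 + z{\left(t \left(m{\left(4 \right)} + k\right) \right)}\right) = 0 \left(41 - \left(60 - 6 \cdot 0 \left(\left(- \frac{1}{5} + \frac{1}{5} \cdot 4\right) + 6\right)\right)\right) = 0 \left(41 - \left(60 - 6 \cdot 0 \left(\left(- \frac{1}{5} + \frac{4}{5}\right) + 6\right)\right)\right) = 0 \left(41 - \left(60 - 6 \cdot 0 \left(\frac{3}{5} + 6\right)\right)\right) = 0 \left(41 - \left(60 - 6 \cdot 0 \cdot \frac{33}{5}\right)\right) = 0 \left(41 + \left(-60 + 6 \cdot 0\right)\right) = 0 \left(41 + \left(-60 + 0\right)\right) = 0 \left(41 - 60\right) = 0 \left(-19\right) = 0$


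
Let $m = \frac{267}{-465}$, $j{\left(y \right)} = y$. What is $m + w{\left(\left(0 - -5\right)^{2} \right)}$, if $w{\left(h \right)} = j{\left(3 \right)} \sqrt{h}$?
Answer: $\frac{2236}{155} \approx 14.426$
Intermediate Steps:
$m = - \frac{89}{155}$ ($m = 267 \left(- \frac{1}{465}\right) = - \frac{89}{155} \approx -0.57419$)
$w{\left(h \right)} = 3 \sqrt{h}$
$m + w{\left(\left(0 - -5\right)^{2} \right)} = - \frac{89}{155} + 3 \sqrt{\left(0 - -5\right)^{2}} = - \frac{89}{155} + 3 \sqrt{\left(0 + 5\right)^{2}} = - \frac{89}{155} + 3 \sqrt{5^{2}} = - \frac{89}{155} + 3 \sqrt{25} = - \frac{89}{155} + 3 \cdot 5 = - \frac{89}{155} + 15 = \frac{2236}{155}$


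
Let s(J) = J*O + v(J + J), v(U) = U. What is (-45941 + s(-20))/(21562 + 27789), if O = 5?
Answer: -46081/49351 ≈ -0.93374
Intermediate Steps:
s(J) = 7*J (s(J) = J*5 + (J + J) = 5*J + 2*J = 7*J)
(-45941 + s(-20))/(21562 + 27789) = (-45941 + 7*(-20))/(21562 + 27789) = (-45941 - 140)/49351 = -46081*1/49351 = -46081/49351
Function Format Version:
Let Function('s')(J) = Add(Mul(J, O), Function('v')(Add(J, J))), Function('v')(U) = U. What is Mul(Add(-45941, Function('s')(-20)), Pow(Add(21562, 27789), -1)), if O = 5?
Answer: Rational(-46081, 49351) ≈ -0.93374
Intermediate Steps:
Function('s')(J) = Mul(7, J) (Function('s')(J) = Add(Mul(J, 5), Add(J, J)) = Add(Mul(5, J), Mul(2, J)) = Mul(7, J))
Mul(Add(-45941, Function('s')(-20)), Pow(Add(21562, 27789), -1)) = Mul(Add(-45941, Mul(7, -20)), Pow(Add(21562, 27789), -1)) = Mul(Add(-45941, -140), Pow(49351, -1)) = Mul(-46081, Rational(1, 49351)) = Rational(-46081, 49351)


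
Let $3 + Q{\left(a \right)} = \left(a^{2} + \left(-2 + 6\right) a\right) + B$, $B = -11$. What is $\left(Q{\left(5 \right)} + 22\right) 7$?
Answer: $371$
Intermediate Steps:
$Q{\left(a \right)} = -14 + a^{2} + 4 a$ ($Q{\left(a \right)} = -3 - \left(11 - a^{2} - \left(-2 + 6\right) a\right) = -3 - \left(11 - a^{2} - 4 a\right) = -3 + \left(-11 + a^{2} + 4 a\right) = -14 + a^{2} + 4 a$)
$\left(Q{\left(5 \right)} + 22\right) 7 = \left(\left(-14 + 5^{2} + 4 \cdot 5\right) + 22\right) 7 = \left(\left(-14 + 25 + 20\right) + 22\right) 7 = \left(31 + 22\right) 7 = 53 \cdot 7 = 371$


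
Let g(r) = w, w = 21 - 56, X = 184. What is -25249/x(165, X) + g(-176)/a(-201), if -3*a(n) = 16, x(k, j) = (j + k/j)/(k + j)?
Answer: -25938664339/544336 ≈ -47652.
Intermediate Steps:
w = -35
g(r) = -35
x(k, j) = (j + k/j)/(j + k)
a(n) = -16/3 (a(n) = -⅓*16 = -16/3)
-25249/x(165, X) + g(-176)/a(-201) = -25249*184*(184 + 165)/(165 + 184²) - 35/(-16/3) = -25249*64216/(165 + 33856) - 35*(-3/16) = -25249/((1/184)*(1/349)*34021) + 105/16 = -25249/34021/64216 + 105/16 = -25249*64216/34021 + 105/16 = -1621389784/34021 + 105/16 = -25938664339/544336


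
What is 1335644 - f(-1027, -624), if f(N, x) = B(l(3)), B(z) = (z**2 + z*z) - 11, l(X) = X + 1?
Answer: 1335623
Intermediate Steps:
l(X) = 1 + X
B(z) = -11 + 2*z**2 (B(z) = (z**2 + z**2) - 11 = 2*z**2 - 11 = -11 + 2*z**2)
f(N, x) = 21 (f(N, x) = -11 + 2*(1 + 3)**2 = -11 + 2*4**2 = -11 + 2*16 = -11 + 32 = 21)
1335644 - f(-1027, -624) = 1335644 - 1*21 = 1335644 - 21 = 1335623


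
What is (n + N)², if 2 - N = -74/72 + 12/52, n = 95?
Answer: 2094801361/219024 ≈ 9564.3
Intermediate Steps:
N = 1309/468 (N = 2 - (-74/72 + 12/52) = 2 - (-74*1/72 + 12*(1/52)) = 2 - (-37/36 + 3/13) = 2 - 1*(-373/468) = 2 + 373/468 = 1309/468 ≈ 2.7970)
(n + N)² = (95 + 1309/468)² = (45769/468)² = 2094801361/219024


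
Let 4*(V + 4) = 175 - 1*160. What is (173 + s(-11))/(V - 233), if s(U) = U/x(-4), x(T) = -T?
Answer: -227/311 ≈ -0.72990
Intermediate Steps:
V = -¼ (V = -4 + (175 - 1*160)/4 = -4 + (175 - 160)/4 = -4 + (¼)*15 = -4 + 15/4 = -¼ ≈ -0.25000)
s(U) = U/4 (s(U) = U/((-1*(-4))) = U/4)
(173 + s(-11))/(V - 233) = (173 + (¼)*(-11))/(-¼ - 233) = (173 - 11/4)/(-933/4) = (681/4)*(-4/933) = -227/311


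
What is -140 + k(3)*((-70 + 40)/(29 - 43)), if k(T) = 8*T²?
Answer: 100/7 ≈ 14.286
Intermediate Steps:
-140 + k(3)*((-70 + 40)/(29 - 43)) = -140 + (8*3²)*((-70 + 40)/(29 - 43)) = -140 + (8*9)*(-30/(-14)) = -140 + 72*(-30*(-1/14)) = -140 + 72*(15/7) = -140 + 1080/7 = 100/7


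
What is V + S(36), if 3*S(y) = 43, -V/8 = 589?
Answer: -14093/3 ≈ -4697.7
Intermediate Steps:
V = -4712 (V = -8*589 = -4712)
S(y) = 43/3 (S(y) = (⅓)*43 = 43/3)
V + S(36) = -4712 + 43/3 = -14093/3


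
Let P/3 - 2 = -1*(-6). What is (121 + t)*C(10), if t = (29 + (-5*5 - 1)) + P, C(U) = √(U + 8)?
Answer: 444*√2 ≈ 627.91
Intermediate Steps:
P = 24 (P = 6 + 3*(-1*(-6)) = 6 + 3*6 = 6 + 18 = 24)
C(U) = √(8 + U)
t = 27 (t = (29 + (-5*5 - 1)) + 24 = (29 + (-25 - 1)) + 24 = (29 - 26) + 24 = 3 + 24 = 27)
(121 + t)*C(10) = (121 + 27)*√(8 + 10) = 148*√18 = 148*(3*√2) = 444*√2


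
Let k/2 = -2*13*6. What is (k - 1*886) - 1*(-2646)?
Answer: 1448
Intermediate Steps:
k = -312 (k = 2*(-2*13*6) = 2*(-26*6) = 2*(-156) = -312)
(k - 1*886) - 1*(-2646) = (-312 - 1*886) - 1*(-2646) = (-312 - 886) + 2646 = -1198 + 2646 = 1448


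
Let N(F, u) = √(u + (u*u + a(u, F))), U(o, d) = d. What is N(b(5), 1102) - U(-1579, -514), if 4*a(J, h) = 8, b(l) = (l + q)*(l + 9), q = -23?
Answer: 514 + 2*√303877 ≈ 1616.5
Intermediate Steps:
b(l) = (-23 + l)*(9 + l) (b(l) = (l - 23)*(l + 9) = (-23 + l)*(9 + l))
a(J, h) = 2 (a(J, h) = (¼)*8 = 2)
N(F, u) = √(2 + u + u²) (N(F, u) = √(u + (u*u + 2)) = √(u + (u² + 2)) = √(u + (2 + u²)) = √(2 + u + u²))
N(b(5), 1102) - U(-1579, -514) = √(2 + 1102 + 1102²) - 1*(-514) = √(2 + 1102 + 1214404) + 514 = √1215508 + 514 = 2*√303877 + 514 = 514 + 2*√303877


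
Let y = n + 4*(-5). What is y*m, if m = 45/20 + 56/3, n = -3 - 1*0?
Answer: -5773/12 ≈ -481.08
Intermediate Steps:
n = -3 (n = -3 + 0 = -3)
y = -23 (y = -3 + 4*(-5) = -3 - 20 = -23)
m = 251/12 (m = 45*(1/20) + 56*(⅓) = 9/4 + 56/3 = 251/12 ≈ 20.917)
y*m = -23*251/12 = -5773/12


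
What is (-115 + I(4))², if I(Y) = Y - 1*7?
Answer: 13924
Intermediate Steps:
I(Y) = -7 + Y (I(Y) = Y - 7 = -7 + Y)
(-115 + I(4))² = (-115 + (-7 + 4))² = (-115 - 3)² = (-118)² = 13924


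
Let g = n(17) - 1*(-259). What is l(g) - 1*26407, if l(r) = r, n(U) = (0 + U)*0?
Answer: -26148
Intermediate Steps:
n(U) = 0 (n(U) = U*0 = 0)
g = 259 (g = 0 - 1*(-259) = 0 + 259 = 259)
l(g) - 1*26407 = 259 - 1*26407 = 259 - 26407 = -26148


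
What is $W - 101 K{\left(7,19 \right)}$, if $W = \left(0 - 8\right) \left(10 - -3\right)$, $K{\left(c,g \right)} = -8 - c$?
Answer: $1411$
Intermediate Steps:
$W = -104$ ($W = - 8 \left(10 + 3\right) = \left(-8\right) 13 = -104$)
$W - 101 K{\left(7,19 \right)} = -104 - 101 \left(-8 - 7\right) = -104 - -1515 = -104 + 1515 = 1411$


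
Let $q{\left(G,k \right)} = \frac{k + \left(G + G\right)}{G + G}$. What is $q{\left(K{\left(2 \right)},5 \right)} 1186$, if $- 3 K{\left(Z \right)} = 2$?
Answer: $- \frac{6523}{2} \approx -3261.5$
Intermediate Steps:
$K{\left(Z \right)} = - \frac{2}{3}$ ($K{\left(Z \right)} = \left(- \frac{1}{3}\right) 2 = - \frac{2}{3}$)
$q{\left(G,k \right)} = \frac{k + 2 G}{2 G}$
$q{\left(K{\left(2 \right)},5 \right)} 1186 = \frac{- \frac{2}{3} + \frac{1}{2} \cdot 5}{- \frac{2}{3}} \cdot 1186 = - \frac{3 \left(- \frac{2}{3} + \frac{5}{2}\right)}{2} \cdot 1186 = \left(- \frac{3}{2}\right) \frac{11}{6} \cdot 1186 = \left(- \frac{11}{4}\right) 1186 = - \frac{6523}{2}$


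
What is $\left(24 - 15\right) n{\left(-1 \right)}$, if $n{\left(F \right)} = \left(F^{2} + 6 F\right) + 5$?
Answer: $0$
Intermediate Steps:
$n{\left(F \right)} = 5 + F^{2} + 6 F$
$\left(24 - 15\right) n{\left(-1 \right)} = \left(24 - 15\right) \left(5 + \left(-1\right)^{2} + 6 \left(-1\right)\right) = \left(24 - 15\right) \left(5 + 1 - 6\right) = 9 \cdot 0 = 0$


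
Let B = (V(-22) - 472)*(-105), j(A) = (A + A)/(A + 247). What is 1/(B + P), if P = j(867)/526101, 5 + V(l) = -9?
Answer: 97679419/4984580751859 ≈ 1.9596e-5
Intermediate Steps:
V(l) = -14 (V(l) = -5 - 9 = -14)
j(A) = 2*A/(247 + A) (j(A) = (2*A)/(247 + A) = 2*A/(247 + A))
B = 51030 (B = (-14 - 472)*(-105) = -486*(-105) = 51030)
P = 289/97679419 (P = (2*867/(247 + 867))/526101 = (2*867/1114)*(1/526101) = (2*867*(1/1114))*(1/526101) = (867/557)*(1/526101) = 289/97679419 ≈ 2.9587e-6)
1/(B + P) = 1/(51030 + 289/97679419) = 1/(4984580751859/97679419) = 97679419/4984580751859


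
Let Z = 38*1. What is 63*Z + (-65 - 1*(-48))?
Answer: 2377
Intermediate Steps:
Z = 38
63*Z + (-65 - 1*(-48)) = 63*38 + (-65 - 1*(-48)) = 2394 + (-65 + 48) = 2394 - 17 = 2377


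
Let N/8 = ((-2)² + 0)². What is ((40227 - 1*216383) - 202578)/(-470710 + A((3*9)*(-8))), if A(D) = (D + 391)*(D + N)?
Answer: 189367/243055 ≈ 0.77911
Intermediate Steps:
N = 128 (N = 8*((-2)² + 0)² = 8*(4 + 0)² = 8*4² = 8*16 = 128)
A(D) = (128 + D)*(391 + D) (A(D) = (D + 391)*(D + 128) = (391 + D)*(128 + D) = (128 + D)*(391 + D))
((40227 - 1*216383) - 202578)/(-470710 + A((3*9)*(-8))) = ((40227 - 1*216383) - 202578)/(-470710 + (50048 + ((3*9)*(-8))² + 519*((3*9)*(-8)))) = ((40227 - 216383) - 202578)/(-470710 + (50048 + (27*(-8))² + 519*(27*(-8)))) = (-176156 - 202578)/(-470710 + (50048 + (-216)² + 519*(-216))) = -378734/(-470710 + (50048 + 46656 - 112104)) = -378734/(-470710 - 15400) = -378734/(-486110) = -378734*(-1/486110) = 189367/243055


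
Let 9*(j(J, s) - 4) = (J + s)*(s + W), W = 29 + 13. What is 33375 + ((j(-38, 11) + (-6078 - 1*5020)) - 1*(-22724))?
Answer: 44846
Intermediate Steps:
W = 42
j(J, s) = 4 + (42 + s)*(J + s)/9 (j(J, s) = 4 + ((J + s)*(s + 42))/9 = 4 + ((J + s)*(42 + s))/9 = 4 + ((42 + s)*(J + s))/9 = 4 + (42 + s)*(J + s)/9)
33375 + ((j(-38, 11) + (-6078 - 1*5020)) - 1*(-22724)) = 33375 + (((4 + (⅑)*11² + (14/3)*(-38) + (14/3)*11 + (⅑)*(-38)*11) + (-6078 - 1*5020)) - 1*(-22724)) = 33375 + (((4 + (⅑)*121 - 532/3 + 154/3 - 418/9) + (-6078 - 5020)) + 22724) = 33375 + (((4 + 121/9 - 532/3 + 154/3 - 418/9) - 11098) + 22724) = 33375 + ((-155 - 11098) + 22724) = 33375 + (-11253 + 22724) = 33375 + 11471 = 44846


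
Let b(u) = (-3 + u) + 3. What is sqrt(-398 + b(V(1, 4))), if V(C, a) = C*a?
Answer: I*sqrt(394) ≈ 19.849*I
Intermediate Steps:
b(u) = u
sqrt(-398 + b(V(1, 4))) = sqrt(-398 + 1*4) = sqrt(-398 + 4) = sqrt(-394) = I*sqrt(394)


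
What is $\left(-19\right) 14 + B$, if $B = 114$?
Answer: $-152$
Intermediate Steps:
$\left(-19\right) 14 + B = \left(-19\right) 14 + 114 = -266 + 114 = -152$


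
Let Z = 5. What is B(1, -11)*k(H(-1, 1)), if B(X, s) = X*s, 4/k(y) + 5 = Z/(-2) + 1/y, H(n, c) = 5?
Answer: 440/73 ≈ 6.0274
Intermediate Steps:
k(y) = 4/(-15/2 + 1/y) (k(y) = 4/(-5 + (5/(-2) + 1/y)) = 4/(-5 + (5*(-½) + 1/y)) = 4/(-5 + (-5/2 + 1/y)) = 4/(-15/2 + 1/y))
B(1, -11)*k(H(-1, 1)) = (1*(-11))*(-8*5/(-2 + 15*5)) = -(-88)*5/(-2 + 75) = -(-88)*5/73 = -11*(-40/73) = 440/73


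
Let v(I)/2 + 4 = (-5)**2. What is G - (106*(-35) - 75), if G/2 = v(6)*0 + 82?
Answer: 3949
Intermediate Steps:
v(I) = 42 (v(I) = -8 + 2*(-5)**2 = -8 + 2*25 = -8 + 50 = 42)
G = 164 (G = 2*(42*0 + 82) = 2*(0 + 82) = 2*82 = 164)
G - (106*(-35) - 75) = 164 - (106*(-35) - 75) = 164 - (-3710 - 75) = 164 - 1*(-3785) = 164 + 3785 = 3949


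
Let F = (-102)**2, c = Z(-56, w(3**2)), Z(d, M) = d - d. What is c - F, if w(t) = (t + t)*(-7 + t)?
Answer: -10404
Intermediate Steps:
w(t) = 2*t*(-7 + t) (w(t) = (2*t)*(-7 + t) = 2*t*(-7 + t))
Z(d, M) = 0
c = 0
F = 10404
c - F = 0 - 1*10404 = 0 - 10404 = -10404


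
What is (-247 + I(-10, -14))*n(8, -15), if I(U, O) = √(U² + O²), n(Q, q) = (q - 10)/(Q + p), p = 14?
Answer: 6175/22 - 25*√74/11 ≈ 261.13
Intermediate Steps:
n(Q, q) = (-10 + q)/(14 + Q) (n(Q, q) = (q - 10)/(Q + 14) = (-10 + q)/(14 + Q))
I(U, O) = √(O² + U²)
(-247 + I(-10, -14))*n(8, -15) = (-247 + √((-14)² + (-10)²))*((-10 - 15)/(14 + 8)) = (-247 + √(196 + 100))*(-25/22) = (-247 + √296)*((1/22)*(-25)) = (-247 + 2*√74)*(-25/22) = 6175/22 - 25*√74/11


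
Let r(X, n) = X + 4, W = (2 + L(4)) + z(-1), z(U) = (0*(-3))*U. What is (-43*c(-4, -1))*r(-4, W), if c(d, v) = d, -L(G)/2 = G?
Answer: 0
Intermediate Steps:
L(G) = -2*G
z(U) = 0 (z(U) = 0*U = 0)
W = -6 (W = (2 - 2*4) + 0 = (2 - 8) + 0 = -6 + 0 = -6)
r(X, n) = 4 + X
(-43*c(-4, -1))*r(-4, W) = (-43*(-4))*(4 - 4) = 172*0 = 0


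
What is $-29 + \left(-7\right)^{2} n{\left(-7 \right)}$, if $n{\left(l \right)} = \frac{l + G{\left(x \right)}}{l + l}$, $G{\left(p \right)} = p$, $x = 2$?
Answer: $- \frac{23}{2} \approx -11.5$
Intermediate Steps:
$n{\left(l \right)} = \frac{2 + l}{2 l}$ ($n{\left(l \right)} = \frac{l + 2}{l + l} = \frac{2 + l}{2 l}$)
$-29 + \left(-7\right)^{2} n{\left(-7 \right)} = -29 + \left(-7\right)^{2} \frac{2 - 7}{2 \left(-7\right)} = -29 + 49 \cdot \frac{1}{2} \left(- \frac{1}{7}\right) \left(-5\right) = -29 + 49 \cdot \frac{5}{14} = -29 + \frac{35}{2} = - \frac{23}{2}$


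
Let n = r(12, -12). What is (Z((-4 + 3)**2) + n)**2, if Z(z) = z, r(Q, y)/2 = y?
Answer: 529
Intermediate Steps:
r(Q, y) = 2*y
n = -24 (n = 2*(-12) = -24)
(Z((-4 + 3)**2) + n)**2 = ((-4 + 3)**2 - 24)**2 = ((-1)**2 - 24)**2 = (1 - 24)**2 = (-23)**2 = 529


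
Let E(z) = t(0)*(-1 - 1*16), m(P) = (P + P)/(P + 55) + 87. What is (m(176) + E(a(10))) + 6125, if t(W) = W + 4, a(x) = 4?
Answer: 129056/21 ≈ 6145.5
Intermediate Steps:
m(P) = 87 + 2*P/(55 + P) (m(P) = (2*P)/(55 + P) + 87 = 2*P/(55 + P) + 87 = 87 + 2*P/(55 + P))
t(W) = 4 + W
E(z) = -68 (E(z) = (4 + 0)*(-1 - 1*16) = 4*(-1 - 16) = 4*(-17) = -68)
(m(176) + E(a(10))) + 6125 = ((4785 + 89*176)/(55 + 176) - 68) + 6125 = ((4785 + 15664)/231 - 68) + 6125 = ((1/231)*20449 - 68) + 6125 = (1859/21 - 68) + 6125 = 431/21 + 6125 = 129056/21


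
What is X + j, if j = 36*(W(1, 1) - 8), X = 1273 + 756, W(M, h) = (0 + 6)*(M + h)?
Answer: 2173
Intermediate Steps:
W(M, h) = 6*M + 6*h (W(M, h) = 6*(M + h) = 6*M + 6*h)
X = 2029
j = 144 (j = 36*((6*1 + 6*1) - 8) = 36*((6 + 6) - 8) = 36*(12 - 8) = 36*4 = 144)
X + j = 2029 + 144 = 2173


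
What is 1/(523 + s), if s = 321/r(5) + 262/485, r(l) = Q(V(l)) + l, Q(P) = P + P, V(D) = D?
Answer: 485/264296 ≈ 0.0018351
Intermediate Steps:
Q(P) = 2*P
r(l) = 3*l (r(l) = 2*l + l = 3*l)
s = 10641/485 (s = 321/((3*5)) + 262/485 = 321/15 + 262*(1/485) = 321*(1/15) + 262/485 = 107/5 + 262/485 = 10641/485 ≈ 21.940)
1/(523 + s) = 1/(523 + 10641/485) = 1/(264296/485) = 485/264296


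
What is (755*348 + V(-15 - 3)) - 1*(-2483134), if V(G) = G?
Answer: 2745856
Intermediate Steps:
(755*348 + V(-15 - 3)) - 1*(-2483134) = (755*348 + (-15 - 3)) - 1*(-2483134) = (262740 - 18) + 2483134 = 262722 + 2483134 = 2745856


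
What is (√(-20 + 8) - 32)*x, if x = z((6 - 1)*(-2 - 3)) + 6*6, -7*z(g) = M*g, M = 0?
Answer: -1152 + 72*I*√3 ≈ -1152.0 + 124.71*I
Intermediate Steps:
z(g) = 0 (z(g) = -0*g = -⅐*0 = 0)
x = 36 (x = 0 + 6*6 = 0 + 36 = 36)
(√(-20 + 8) - 32)*x = (√(-20 + 8) - 32)*36 = (√(-12) - 32)*36 = (2*I*√3 - 32)*36 = (-32 + 2*I*√3)*36 = -1152 + 72*I*√3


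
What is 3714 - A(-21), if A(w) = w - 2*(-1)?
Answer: 3733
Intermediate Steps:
A(w) = 2 + w (A(w) = w + 2 = 2 + w)
3714 - A(-21) = 3714 - (2 - 21) = 3714 - 1*(-19) = 3714 + 19 = 3733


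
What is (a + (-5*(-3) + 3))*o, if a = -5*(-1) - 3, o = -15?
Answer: -300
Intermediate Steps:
a = 2 (a = 5 - 3 = 2)
(a + (-5*(-3) + 3))*o = (2 + (-5*(-3) + 3))*(-15) = (2 + (15 + 3))*(-15) = (2 + 18)*(-15) = 20*(-15) = -300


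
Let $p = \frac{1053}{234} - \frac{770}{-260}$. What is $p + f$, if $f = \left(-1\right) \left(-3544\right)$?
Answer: $\frac{46169}{13} \approx 3551.5$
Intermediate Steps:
$f = 3544$
$p = \frac{97}{13}$ ($p = 1053 \cdot \frac{1}{234} - - \frac{77}{26} = \frac{9}{2} + \frac{77}{26} = \frac{97}{13} \approx 7.4615$)
$p + f = \frac{97}{13} + 3544 = \frac{46169}{13}$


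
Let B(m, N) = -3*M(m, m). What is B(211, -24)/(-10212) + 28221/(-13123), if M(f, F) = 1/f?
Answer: -20269550801/9425516012 ≈ -2.1505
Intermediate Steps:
B(m, N) = -3/m
B(211, -24)/(-10212) + 28221/(-13123) = -3/211/(-10212) + 28221/(-13123) = -3*1/211*(-1/10212) + 28221*(-1/13123) = -3/211*(-1/10212) - 28221/13123 = 1/718244 - 28221/13123 = -20269550801/9425516012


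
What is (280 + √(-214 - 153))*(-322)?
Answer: -90160 - 322*I*√367 ≈ -90160.0 - 6168.6*I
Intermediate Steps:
(280 + √(-214 - 153))*(-322) = (280 + √(-367))*(-322) = (280 + I*√367)*(-322) = -90160 - 322*I*√367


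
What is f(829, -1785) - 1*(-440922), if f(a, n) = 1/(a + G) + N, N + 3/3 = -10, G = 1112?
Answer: 855808252/1941 ≈ 4.4091e+5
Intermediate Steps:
N = -11 (N = -1 - 10 = -11)
f(a, n) = -11 + 1/(1112 + a) (f(a, n) = 1/(a + 1112) - 11 = 1/(1112 + a) - 11 = -11 + 1/(1112 + a))
f(829, -1785) - 1*(-440922) = (-12231 - 11*829)/(1112 + 829) - 1*(-440922) = (-12231 - 9119)/1941 + 440922 = (1/1941)*(-21350) + 440922 = -21350/1941 + 440922 = 855808252/1941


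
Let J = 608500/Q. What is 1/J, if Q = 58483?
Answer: 58483/608500 ≈ 0.096110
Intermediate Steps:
J = 608500/58483 ≈ 10.405
1/J = 1/(608500/58483) = 58483/608500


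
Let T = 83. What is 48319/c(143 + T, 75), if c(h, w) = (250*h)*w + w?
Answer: 48319/4237575 ≈ 0.011403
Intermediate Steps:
c(h, w) = w + 250*h*w (c(h, w) = 250*h*w + w = w + 250*h*w)
48319/c(143 + T, 75) = 48319/((75*(1 + 250*(143 + 83)))) = 48319/((75*(1 + 250*226))) = 48319/((75*(1 + 56500))) = 48319/((75*56501)) = 48319/4237575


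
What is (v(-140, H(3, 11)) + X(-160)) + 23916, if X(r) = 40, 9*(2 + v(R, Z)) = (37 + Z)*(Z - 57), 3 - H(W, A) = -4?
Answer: 213386/9 ≈ 23710.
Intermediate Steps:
H(W, A) = 7 (H(W, A) = 3 - 1*(-4) = 3 + 4 = 7)
v(R, Z) = -2 + (-57 + Z)*(37 + Z)/9 (v(R, Z) = -2 + ((37 + Z)*(Z - 57))/9 = -2 + ((37 + Z)*(-57 + Z))/9 = -2 + ((-57 + Z)*(37 + Z))/9 = -2 + (-57 + Z)*(37 + Z)/9)
(v(-140, H(3, 11)) + X(-160)) + 23916 = ((-709/3 - 20/9*7 + (⅑)*7²) + 40) + 23916 = ((-709/3 - 140/9 + (⅑)*49) + 40) + 23916 = ((-709/3 - 140/9 + 49/9) + 40) + 23916 = (-2218/9 + 40) + 23916 = -1858/9 + 23916 = 213386/9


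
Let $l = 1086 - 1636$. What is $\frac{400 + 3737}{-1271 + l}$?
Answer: $- \frac{1379}{607} \approx -2.2718$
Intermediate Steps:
$l = -550$
$\frac{400 + 3737}{-1271 + l} = \frac{400 + 3737}{-1271 - 550} = \frac{4137}{-1821} = 4137 \left(- \frac{1}{1821}\right) = - \frac{1379}{607}$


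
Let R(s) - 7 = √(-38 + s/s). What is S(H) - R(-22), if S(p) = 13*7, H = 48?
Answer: 84 - I*√37 ≈ 84.0 - 6.0828*I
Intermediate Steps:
S(p) = 91
R(s) = 7 + I*√37 (R(s) = 7 + √(-38 + s/s) = 7 + √(-38 + 1) = 7 + √(-37) = 7 + I*√37)
S(H) - R(-22) = 91 - (7 + I*√37) = 91 + (-7 - I*√37) = 84 - I*√37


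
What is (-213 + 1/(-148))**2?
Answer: 993825625/21904 ≈ 45372.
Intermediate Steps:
(-213 + 1/(-148))**2 = (-213 - 1/148)**2 = (-31525/148)**2 = 993825625/21904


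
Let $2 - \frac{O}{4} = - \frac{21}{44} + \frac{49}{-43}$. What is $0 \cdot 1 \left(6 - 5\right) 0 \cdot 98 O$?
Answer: $0$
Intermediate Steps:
$O = \frac{6843}{473}$ ($O = 8 - 4 \left(- \frac{21}{44} + \frac{49}{-43}\right) = 8 - 4 \left(\left(-21\right) \frac{1}{44} + 49 \left(- \frac{1}{43}\right)\right) = 8 - 4 \left(- \frac{21}{44} - \frac{49}{43}\right) = 8 - - \frac{3059}{473} = 8 + \frac{3059}{473} = \frac{6843}{473} \approx 14.467$)
$0 \cdot 1 \left(6 - 5\right) 0 \cdot 98 O = 0 \cdot 1 \left(6 - 5\right) 0 \cdot 98 \cdot \frac{6843}{473} = 0 \cdot 1 \cdot 1 \cdot 0 \cdot 98 \cdot \frac{6843}{473} = 0 \cdot 1 \cdot 0 \cdot 98 \cdot \frac{6843}{473} = 0 \cdot 0 \cdot 98 \cdot \frac{6843}{473} = 0 \cdot 98 \cdot \frac{6843}{473} = 0 \cdot \frac{6843}{473} = 0$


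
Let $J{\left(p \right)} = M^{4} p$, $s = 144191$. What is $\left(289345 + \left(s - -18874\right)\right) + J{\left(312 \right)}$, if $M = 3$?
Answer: $477682$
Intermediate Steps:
$J{\left(p \right)} = 81 p$ ($J{\left(p \right)} = 3^{4} p = 81 p$)
$\left(289345 + \left(s - -18874\right)\right) + J{\left(312 \right)} = \left(289345 + \left(144191 - -18874\right)\right) + 81 \cdot 312 = \left(289345 + \left(144191 + 18874\right)\right) + 25272 = \left(289345 + 163065\right) + 25272 = 452410 + 25272 = 477682$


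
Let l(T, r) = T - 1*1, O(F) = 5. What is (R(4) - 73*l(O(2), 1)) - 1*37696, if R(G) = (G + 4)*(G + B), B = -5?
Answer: -37996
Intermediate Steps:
l(T, r) = -1 + T (l(T, r) = T - 1 = -1 + T)
R(G) = (-5 + G)*(4 + G) (R(G) = (G + 4)*(G - 5) = (4 + G)*(-5 + G) = (-5 + G)*(4 + G))
(R(4) - 73*l(O(2), 1)) - 1*37696 = ((-20 + 4**2 - 1*4) - 73*(-1 + 5)) - 1*37696 = ((-20 + 16 - 4) - 73*4) - 37696 = (-8 - 292) - 37696 = -300 - 37696 = -37996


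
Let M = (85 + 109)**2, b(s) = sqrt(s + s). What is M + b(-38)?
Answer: 37636 + 2*I*sqrt(19) ≈ 37636.0 + 8.7178*I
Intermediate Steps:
b(s) = sqrt(2)*sqrt(s) (b(s) = sqrt(2*s) = sqrt(2)*sqrt(s))
M = 37636 (M = 194**2 = 37636)
M + b(-38) = 37636 + sqrt(2)*sqrt(-38) = 37636 + sqrt(2)*(I*sqrt(38)) = 37636 + 2*I*sqrt(19)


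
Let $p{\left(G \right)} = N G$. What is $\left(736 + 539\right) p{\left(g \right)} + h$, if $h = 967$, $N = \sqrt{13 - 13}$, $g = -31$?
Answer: $967$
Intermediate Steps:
$N = 0$ ($N = \sqrt{0} = 0$)
$p{\left(G \right)} = 0$ ($p{\left(G \right)} = 0 G = 0$)
$\left(736 + 539\right) p{\left(g \right)} + h = \left(736 + 539\right) 0 + 967 = 1275 \cdot 0 + 967 = 0 + 967 = 967$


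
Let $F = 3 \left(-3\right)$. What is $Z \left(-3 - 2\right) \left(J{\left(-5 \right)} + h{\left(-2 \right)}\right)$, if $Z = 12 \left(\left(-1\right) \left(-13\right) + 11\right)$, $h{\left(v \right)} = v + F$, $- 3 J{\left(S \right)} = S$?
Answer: $13440$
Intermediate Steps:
$F = -9$
$J{\left(S \right)} = - \frac{S}{3}$
$h{\left(v \right)} = -9 + v$ ($h{\left(v \right)} = v - 9 = -9 + v$)
$Z = 288$ ($Z = 12 \left(13 + 11\right) = 12 \cdot 24 = 288$)
$Z \left(-3 - 2\right) \left(J{\left(-5 \right)} + h{\left(-2 \right)}\right) = 288 \left(-3 - 2\right) \left(\left(- \frac{1}{3}\right) \left(-5\right) - 11\right) = 288 \left(- 5 \left(\frac{5}{3} - 11\right)\right) = 288 \left(\left(-5\right) \left(- \frac{28}{3}\right)\right) = 288 \cdot \frac{140}{3} = 13440$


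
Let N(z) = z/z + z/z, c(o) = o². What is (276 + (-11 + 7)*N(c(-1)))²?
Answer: 71824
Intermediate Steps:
N(z) = 2 (N(z) = 1 + 1 = 2)
(276 + (-11 + 7)*N(c(-1)))² = (276 + (-11 + 7)*2)² = (276 - 4*2)² = (276 - 8)² = 268² = 71824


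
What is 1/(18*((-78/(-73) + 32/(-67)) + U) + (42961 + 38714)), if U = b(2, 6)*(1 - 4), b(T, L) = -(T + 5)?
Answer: 4891/401373243 ≈ 1.2186e-5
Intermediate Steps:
b(T, L) = -5 - T (b(T, L) = -(5 + T) = -5 - T)
U = 21 (U = (-5 - 1*2)*(1 - 4) = (-5 - 2)*(-3) = -7*(-3) = 21)
1/(18*((-78/(-73) + 32/(-67)) + U) + (42961 + 38714)) = 1/(18*((-78/(-73) + 32/(-67)) + 21) + (42961 + 38714)) = 1/(18*((-78*(-1/73) + 32*(-1/67)) + 21) + 81675) = 1/(18*((78/73 - 32/67) + 21) + 81675) = 1/(18*(2890/4891 + 21) + 81675) = 1/(18*(105601/4891) + 81675) = 1/(1900818/4891 + 81675) = 1/(401373243/4891) = 4891/401373243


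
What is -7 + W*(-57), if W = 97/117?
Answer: -2116/39 ≈ -54.256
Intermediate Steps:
W = 97/117 (W = 97*(1/117) = 97/117 ≈ 0.82906)
-7 + W*(-57) = -7 + (97/117)*(-57) = -7 - 1843/39 = -2116/39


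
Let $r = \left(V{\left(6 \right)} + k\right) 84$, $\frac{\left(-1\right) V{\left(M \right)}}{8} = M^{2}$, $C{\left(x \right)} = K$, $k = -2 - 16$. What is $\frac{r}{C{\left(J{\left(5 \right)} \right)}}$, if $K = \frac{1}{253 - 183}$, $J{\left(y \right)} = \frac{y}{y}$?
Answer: $-1799280$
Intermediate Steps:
$J{\left(y \right)} = 1$
$k = -18$
$K = \frac{1}{70} \approx 0.014286$
$C{\left(x \right)} = \frac{1}{70}$
$V{\left(M \right)} = - 8 M^{2}$
$r = -25704$ ($r = \left(- 8 \cdot 6^{2} - 18\right) 84 = \left(\left(-8\right) 36 - 18\right) 84 = \left(-288 - 18\right) 84 = \left(-306\right) 84 = -25704$)
$\frac{r}{C{\left(J{\left(5 \right)} \right)}} = - 25704 \frac{1}{\frac{1}{70}} = \left(-25704\right) 70 = -1799280$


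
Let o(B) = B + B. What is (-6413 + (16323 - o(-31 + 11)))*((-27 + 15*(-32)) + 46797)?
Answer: 460585500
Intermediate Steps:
o(B) = 2*B
(-6413 + (16323 - o(-31 + 11)))*((-27 + 15*(-32)) + 46797) = (-6413 + (16323 - 2*(-31 + 11)))*((-27 + 15*(-32)) + 46797) = (-6413 + (16323 - 2*(-20)))*((-27 - 480) + 46797) = (-6413 + (16323 - 1*(-40)))*(-507 + 46797) = (-6413 + (16323 + 40))*46290 = (-6413 + 16363)*46290 = 9950*46290 = 460585500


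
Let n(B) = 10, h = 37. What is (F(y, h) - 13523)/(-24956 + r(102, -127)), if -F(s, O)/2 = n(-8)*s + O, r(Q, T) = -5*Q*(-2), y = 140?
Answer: 16397/23936 ≈ 0.68503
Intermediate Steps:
r(Q, T) = 10*Q
F(s, O) = -20*s - 2*O (F(s, O) = -2*(10*s + O) = -2*(O + 10*s) = -20*s - 2*O)
(F(y, h) - 13523)/(-24956 + r(102, -127)) = ((-20*140 - 2*37) - 13523)/(-24956 + 10*102) = ((-2800 - 74) - 13523)/(-24956 + 1020) = (-2874 - 13523)/(-23936) = -16397*(-1/23936) = 16397/23936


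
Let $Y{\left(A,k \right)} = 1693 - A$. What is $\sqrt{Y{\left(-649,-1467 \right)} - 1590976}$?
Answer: $i \sqrt{1588634} \approx 1260.4 i$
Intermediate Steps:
$\sqrt{Y{\left(-649,-1467 \right)} - 1590976} = \sqrt{\left(1693 - -649\right) - 1590976} = \sqrt{\left(1693 + 649\right) - 1590976} = \sqrt{2342 - 1590976} = \sqrt{-1588634} = i \sqrt{1588634}$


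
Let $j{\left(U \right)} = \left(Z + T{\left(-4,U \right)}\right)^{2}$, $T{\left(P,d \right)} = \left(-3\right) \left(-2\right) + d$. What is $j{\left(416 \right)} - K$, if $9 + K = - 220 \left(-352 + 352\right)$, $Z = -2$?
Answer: $176409$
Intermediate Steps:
$T{\left(P,d \right)} = 6 + d$
$K = -9$ ($K = -9 - 220 \left(-352 + 352\right) = -9 - 0 = -9 + 0 = -9$)
$j{\left(U \right)} = \left(4 + U\right)^{2}$ ($j{\left(U \right)} = \left(-2 + \left(6 + U\right)\right)^{2} = \left(4 + U\right)^{2}$)
$j{\left(416 \right)} - K = \left(4 + 416\right)^{2} - -9 = 420^{2} + 9 = 176400 + 9 = 176409$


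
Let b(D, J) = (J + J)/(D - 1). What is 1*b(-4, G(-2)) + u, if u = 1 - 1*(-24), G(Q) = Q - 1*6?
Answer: 141/5 ≈ 28.200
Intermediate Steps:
G(Q) = -6 + Q (G(Q) = Q - 6 = -6 + Q)
b(D, J) = 2*J/(-1 + D) (b(D, J) = (2*J)/(-1 + D) = 2*J/(-1 + D))
u = 25 (u = 1 + 24 = 25)
1*b(-4, G(-2)) + u = 1*(2*(-6 - 2)/(-1 - 4)) + 25 = 1*(2*(-8)/(-5)) + 25 = 1*(2*(-8)*(-⅕)) + 25 = 1*(16/5) + 25 = 16/5 + 25 = 141/5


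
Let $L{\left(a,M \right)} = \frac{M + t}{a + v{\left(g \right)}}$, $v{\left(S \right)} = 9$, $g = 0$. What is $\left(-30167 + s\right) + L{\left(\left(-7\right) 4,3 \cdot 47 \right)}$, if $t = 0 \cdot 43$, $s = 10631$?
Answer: $- \frac{371325}{19} \approx -19543.0$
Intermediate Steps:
$t = 0$
$L{\left(a,M \right)} = \frac{M}{9 + a}$ ($L{\left(a,M \right)} = \frac{M + 0}{a + 9} = \frac{M}{9 + a}$)
$\left(-30167 + s\right) + L{\left(\left(-7\right) 4,3 \cdot 47 \right)} = \left(-30167 + 10631\right) + \frac{3 \cdot 47}{9 - 28} = -19536 + \frac{141}{9 - 28} = -19536 + \frac{141}{-19} = -19536 + 141 \left(- \frac{1}{19}\right) = -19536 - \frac{141}{19} = - \frac{371325}{19}$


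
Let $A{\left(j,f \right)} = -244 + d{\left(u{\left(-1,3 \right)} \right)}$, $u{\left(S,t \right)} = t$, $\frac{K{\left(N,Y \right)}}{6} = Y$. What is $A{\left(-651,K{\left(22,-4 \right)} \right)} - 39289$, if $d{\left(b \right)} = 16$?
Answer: $-39517$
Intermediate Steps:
$K{\left(N,Y \right)} = 6 Y$
$A{\left(j,f \right)} = -228$ ($A{\left(j,f \right)} = -244 + 16 = -228$)
$A{\left(-651,K{\left(22,-4 \right)} \right)} - 39289 = -228 - 39289 = -39517$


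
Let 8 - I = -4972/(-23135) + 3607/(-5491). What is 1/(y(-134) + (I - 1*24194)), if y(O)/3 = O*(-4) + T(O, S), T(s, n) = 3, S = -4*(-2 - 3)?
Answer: -127034285/2866980631472 ≈ -4.4309e-5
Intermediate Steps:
S = 20 (S = -4*(-5) = 20)
y(O) = 9 - 12*O (y(O) = 3*(O*(-4) + 3) = 3*(-4*O + 3) = 3*(3 - 4*O) = 9 - 12*O)
I = 1072420973/127034285 (I = 8 - (-4972/(-23135) + 3607/(-5491)) = 8 - (-4972*(-1/23135) + 3607*(-1/5491)) = 8 - (4972/23135 - 3607/5491) = 8 - 1*(-56146693/127034285) = 8 + 56146693/127034285 = 1072420973/127034285 ≈ 8.4420)
1/(y(-134) + (I - 1*24194)) = 1/((9 - 12*(-134)) + (1072420973/127034285 - 1*24194)) = 1/((9 + 1608) + (1072420973/127034285 - 24194)) = 1/(1617 - 3072395070317/127034285) = 1/(-2866980631472/127034285) = -127034285/2866980631472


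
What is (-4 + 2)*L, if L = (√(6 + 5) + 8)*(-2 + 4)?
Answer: -32 - 4*√11 ≈ -45.266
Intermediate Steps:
L = 16 + 2*√11 (L = (√11 + 8)*2 = (8 + √11)*2 = 16 + 2*√11 ≈ 22.633)
(-4 + 2)*L = (-4 + 2)*(16 + 2*√11) = -2*(16 + 2*√11) = -32 - 4*√11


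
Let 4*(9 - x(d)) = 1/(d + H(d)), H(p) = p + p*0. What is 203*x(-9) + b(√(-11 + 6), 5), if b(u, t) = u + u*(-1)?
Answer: 131747/72 ≈ 1829.8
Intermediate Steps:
H(p) = p (H(p) = p + 0 = p)
x(d) = 9 - 1/(8*d) (x(d) = 9 - 1/(4*(d + d)) = 9 - 1/(2*d)/4 = 9 - 1/(8*d))
b(u, t) = 0 (b(u, t) = u - u = 0)
203*x(-9) + b(√(-11 + 6), 5) = 203*(9 - ⅛/(-9)) + 0 = 203*(9 - ⅛*(-⅑)) + 0 = 203*(9 + 1/72) + 0 = 203*(649/72) + 0 = 131747/72 + 0 = 131747/72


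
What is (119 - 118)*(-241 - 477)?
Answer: -718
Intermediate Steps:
(119 - 118)*(-241 - 477) = 1*(-718) = -718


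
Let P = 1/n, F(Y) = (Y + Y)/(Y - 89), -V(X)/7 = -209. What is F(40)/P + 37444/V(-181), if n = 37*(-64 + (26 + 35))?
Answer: 192548/931 ≈ 206.82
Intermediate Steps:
V(X) = 1463 (V(X) = -7*(-209) = 1463)
F(Y) = 2*Y/(-89 + Y) (F(Y) = (2*Y)/(-89 + Y) = 2*Y/(-89 + Y))
n = -111 (n = 37*(-64 + 61) = 37*(-3) = -111)
P = -1/111 (P = 1/(-111) = -1/111 ≈ -0.0090090)
F(40)/P + 37444/V(-181) = (2*40/(-89 + 40))/(-1/111) + 37444/1463 = (2*40/(-49))*(-111) + 37444*(1/1463) = (2*40*(-1/49))*(-111) + 3404/133 = -80/49*(-111) + 3404/133 = 8880/49 + 3404/133 = 192548/931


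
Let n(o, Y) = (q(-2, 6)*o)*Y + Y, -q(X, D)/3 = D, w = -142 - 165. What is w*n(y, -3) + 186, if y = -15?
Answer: 249777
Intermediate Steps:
w = -307
q(X, D) = -3*D
n(o, Y) = Y - 18*Y*o (n(o, Y) = ((-3*6)*o)*Y + Y = (-18*o)*Y + Y = -18*Y*o + Y = Y - 18*Y*o)
w*n(y, -3) + 186 = -(-921)*(1 - 18*(-15)) + 186 = -(-921)*(1 + 270) + 186 = -(-921)*271 + 186 = -307*(-813) + 186 = 249591 + 186 = 249777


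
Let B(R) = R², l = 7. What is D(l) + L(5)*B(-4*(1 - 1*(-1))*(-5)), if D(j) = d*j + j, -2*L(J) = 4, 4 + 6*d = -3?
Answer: -19207/6 ≈ -3201.2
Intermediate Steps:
d = -7/6 (d = -⅔ + (⅙)*(-3) = -⅔ - ½ = -7/6 ≈ -1.1667)
L(J) = -2 (L(J) = -½*4 = -2)
D(j) = -j/6 (D(j) = -7*j/6 + j = -j/6)
D(l) + L(5)*B(-4*(1 - 1*(-1))*(-5)) = -⅙*7 - 2*400*(1 - 1*(-1))² = -7/6 - 2*400*(1 + 1)² = -7/6 - 2*(-4*2*(-5))² = -7/6 - 2*(-8*(-5))² = -7/6 - 2*40² = -7/6 - 2*1600 = -7/6 - 3200 = -19207/6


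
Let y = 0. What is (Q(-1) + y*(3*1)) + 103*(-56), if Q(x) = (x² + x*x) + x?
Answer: -5767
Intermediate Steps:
Q(x) = x + 2*x² (Q(x) = (x² + x²) + x = 2*x² + x = x + 2*x²)
(Q(-1) + y*(3*1)) + 103*(-56) = (-(1 + 2*(-1)) + 0*(3*1)) + 103*(-56) = (-(1 - 2) + 0*3) - 5768 = (-1*(-1) + 0) - 5768 = (1 + 0) - 5768 = 1 - 5768 = -5767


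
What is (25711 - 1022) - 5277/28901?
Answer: 713531512/28901 ≈ 24689.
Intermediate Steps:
(25711 - 1022) - 5277/28901 = 24689 - 5277*1/28901 = 24689 - 5277/28901 = 713531512/28901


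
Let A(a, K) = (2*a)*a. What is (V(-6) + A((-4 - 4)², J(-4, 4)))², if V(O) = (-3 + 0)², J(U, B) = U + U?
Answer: 67256401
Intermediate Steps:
J(U, B) = 2*U
A(a, K) = 2*a²
V(O) = 9 (V(O) = (-3)² = 9)
(V(-6) + A((-4 - 4)², J(-4, 4)))² = (9 + 2*((-4 - 4)²)²)² = (9 + 2*((-8)²)²)² = (9 + 2*64²)² = (9 + 2*4096)² = (9 + 8192)² = 8201² = 67256401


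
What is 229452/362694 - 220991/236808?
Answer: -4302673423/14314806792 ≈ -0.30058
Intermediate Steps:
229452/362694 - 220991/236808 = 229452*(1/362694) - 220991*1/236808 = 38242/60449 - 220991/236808 = -4302673423/14314806792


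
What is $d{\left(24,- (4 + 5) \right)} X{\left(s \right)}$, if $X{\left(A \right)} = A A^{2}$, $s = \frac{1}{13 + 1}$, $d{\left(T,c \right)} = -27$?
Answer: $- \frac{27}{2744} \approx -0.0098397$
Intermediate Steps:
$s = \frac{1}{14} \approx 0.071429$
$X{\left(A \right)} = A^{3}$
$d{\left(24,- (4 + 5) \right)} X{\left(s \right)} = - \frac{27}{2744}$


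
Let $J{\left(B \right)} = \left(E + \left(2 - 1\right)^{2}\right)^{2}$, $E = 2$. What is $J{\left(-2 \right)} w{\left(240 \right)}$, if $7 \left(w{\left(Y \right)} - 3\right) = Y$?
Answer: $\frac{2349}{7} \approx 335.57$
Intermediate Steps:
$w{\left(Y \right)} = 3 + \frac{Y}{7}$
$J{\left(B \right)} = 9$ ($J{\left(B \right)} = \left(2 + \left(2 - 1\right)^{2}\right)^{2} = \left(2 + 1^{2}\right)^{2} = \left(2 + 1\right)^{2} = 3^{2} = 9$)
$J{\left(-2 \right)} w{\left(240 \right)} = 9 \left(3 + \frac{1}{7} \cdot 240\right) = 9 \left(3 + \frac{240}{7}\right) = 9 \cdot \frac{261}{7} = \frac{2349}{7}$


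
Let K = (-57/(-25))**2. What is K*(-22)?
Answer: -71478/625 ≈ -114.36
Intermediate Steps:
K = 3249/625 (K = (-57*(-1/25))**2 = (57/25)**2 = 3249/625 ≈ 5.1984)
K*(-22) = (3249/625)*(-22) = -71478/625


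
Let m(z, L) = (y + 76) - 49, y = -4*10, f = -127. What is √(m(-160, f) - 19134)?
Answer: I*√19147 ≈ 138.37*I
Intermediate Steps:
y = -40
m(z, L) = -13 (m(z, L) = (-40 + 76) - 49 = 36 - 49 = -13)
√(m(-160, f) - 19134) = √(-13 - 19134) = √(-19147) = I*√19147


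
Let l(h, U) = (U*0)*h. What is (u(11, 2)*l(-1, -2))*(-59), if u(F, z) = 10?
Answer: 0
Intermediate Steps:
l(h, U) = 0 (l(h, U) = 0*h = 0)
(u(11, 2)*l(-1, -2))*(-59) = (10*0)*(-59) = 0*(-59) = 0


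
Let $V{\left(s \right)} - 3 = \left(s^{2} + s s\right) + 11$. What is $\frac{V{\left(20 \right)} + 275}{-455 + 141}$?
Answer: $- \frac{1089}{314} \approx -3.4682$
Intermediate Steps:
$V{\left(s \right)} = 14 + 2 s^{2}$ ($V{\left(s \right)} = 3 + \left(\left(s^{2} + s s\right) + 11\right) = 3 + \left(\left(s^{2} + s^{2}\right) + 11\right) = 3 + \left(2 s^{2} + 11\right) = 3 + \left(11 + 2 s^{2}\right) = 14 + 2 s^{2}$)
$\frac{V{\left(20 \right)} + 275}{-455 + 141} = \frac{\left(14 + 2 \cdot 20^{2}\right) + 275}{-455 + 141} = \frac{\left(14 + 2 \cdot 400\right) + 275}{-314} = \left(\left(14 + 800\right) + 275\right) \left(- \frac{1}{314}\right) = \left(814 + 275\right) \left(- \frac{1}{314}\right) = 1089 \left(- \frac{1}{314}\right) = - \frac{1089}{314}$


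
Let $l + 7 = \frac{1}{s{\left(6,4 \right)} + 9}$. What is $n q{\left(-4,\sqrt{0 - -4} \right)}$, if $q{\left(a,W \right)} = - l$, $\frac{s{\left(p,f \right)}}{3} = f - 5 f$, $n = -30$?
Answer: $- \frac{2740}{13} \approx -210.77$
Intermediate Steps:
$s{\left(p,f \right)} = - 12 f$ ($s{\left(p,f \right)} = 3 \left(f - 5 f\right) = 3 \left(- 4 f\right) = - 12 f$)
$l = - \frac{274}{39}$ ($l = -7 + \frac{1}{\left(-12\right) 4 + 9} = -7 + \frac{1}{-48 + 9} = -7 + \frac{1}{-39} = -7 - \frac{1}{39} = - \frac{274}{39} \approx -7.0256$)
$q{\left(a,W \right)} = \frac{274}{39}$ ($q{\left(a,W \right)} = \left(-1\right) \left(- \frac{274}{39}\right) = \frac{274}{39}$)
$n q{\left(-4,\sqrt{0 - -4} \right)} = \left(-30\right) \frac{274}{39} = - \frac{2740}{13}$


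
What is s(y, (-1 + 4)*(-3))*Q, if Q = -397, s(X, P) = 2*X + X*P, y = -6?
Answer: -16674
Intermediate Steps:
s(X, P) = 2*X + P*X
s(y, (-1 + 4)*(-3))*Q = -6*(2 + (-1 + 4)*(-3))*(-397) = -6*(2 + 3*(-3))*(-397) = -6*(2 - 9)*(-397) = -6*(-7)*(-397) = 42*(-397) = -16674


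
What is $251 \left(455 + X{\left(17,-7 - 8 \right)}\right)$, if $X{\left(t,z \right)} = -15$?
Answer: $110440$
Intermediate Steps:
$251 \left(455 + X{\left(17,-7 - 8 \right)}\right) = 251 \left(455 - 15\right) = 251 \cdot 440 = 110440$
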